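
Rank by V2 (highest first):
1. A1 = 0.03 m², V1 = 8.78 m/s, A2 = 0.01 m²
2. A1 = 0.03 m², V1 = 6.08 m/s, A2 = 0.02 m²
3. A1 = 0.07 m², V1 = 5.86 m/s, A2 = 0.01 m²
Case 1: V2 = 26.34 m/s
Case 2: V2 = 9.12 m/s
Case 3: V2 = 41.02 m/s
Ranking (highest first): 3, 1, 2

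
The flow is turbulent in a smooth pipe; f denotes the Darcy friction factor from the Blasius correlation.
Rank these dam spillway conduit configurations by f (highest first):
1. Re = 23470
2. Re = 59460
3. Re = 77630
Case 1: f = 0.02553
Case 2: f = 0.02024
Case 3: f = 0.01893
Ranking (highest first): 1, 2, 3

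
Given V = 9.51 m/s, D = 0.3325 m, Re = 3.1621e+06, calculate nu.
Formula: Re = \frac{V D}{\nu}
Substituting knowns: 3.1621e+06 = 9.51·0.3325/nu
Solving for nu: nu = 9.51·0.3325/3.1621e+06 = 1.000e-06 m²/s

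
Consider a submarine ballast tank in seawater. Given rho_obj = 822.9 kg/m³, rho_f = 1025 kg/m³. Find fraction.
Formula: f_{sub} = \frac{\rho_{obj}}{\rho_f}
fraction = 822.9/1025 = 0.8028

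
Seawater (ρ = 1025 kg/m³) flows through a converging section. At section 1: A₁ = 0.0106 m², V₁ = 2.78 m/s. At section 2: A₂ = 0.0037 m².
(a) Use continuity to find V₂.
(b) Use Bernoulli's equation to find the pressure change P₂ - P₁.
(a) Continuity: A₁V₁=A₂V₂ -> V₂=A₁V₁/A₂=0.0106*2.78/0.0037=7.96 m/s
(b) Bernoulli: P₂-P₁=0.5*rho*(V₁^2-V₂^2)/1000=0.5*1025*(2.78^2-7.96^2)/1000=-28.51 kPa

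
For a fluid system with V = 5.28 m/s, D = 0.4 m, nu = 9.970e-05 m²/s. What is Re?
Formula: Re = \frac{V D}{\nu}
Re = 5.28·0.4/9.970e-05 = 21184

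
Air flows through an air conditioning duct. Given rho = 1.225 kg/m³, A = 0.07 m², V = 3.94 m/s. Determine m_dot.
Formula: \dot{m} = \rho A V
m_dot = 1.225·0.07·3.94 = 0.3379 kg/s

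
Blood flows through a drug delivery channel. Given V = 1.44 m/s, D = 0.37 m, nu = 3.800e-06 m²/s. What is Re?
Formula: Re = \frac{V D}{\nu}
Re = 1.44·0.37/3.800e-06 = 140211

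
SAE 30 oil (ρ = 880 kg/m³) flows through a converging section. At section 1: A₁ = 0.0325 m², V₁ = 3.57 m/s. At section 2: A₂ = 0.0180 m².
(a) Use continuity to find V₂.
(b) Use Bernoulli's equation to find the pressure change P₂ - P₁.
(a) Continuity: A₁V₁=A₂V₂ -> V₂=A₁V₁/A₂=0.0325*3.57/0.0180=6.45 m/s
(b) Bernoulli: P₂-P₁=0.5*rho*(V₁^2-V₂^2)/1000=0.5*880*(3.57^2-6.45^2)/1000=-12.7 kPa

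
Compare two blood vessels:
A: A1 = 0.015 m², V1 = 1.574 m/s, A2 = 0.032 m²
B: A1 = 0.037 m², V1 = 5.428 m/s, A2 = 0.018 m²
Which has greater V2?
V2(A) = 0.7378 m/s, V2(B) = 11.16 m/s. Answer: B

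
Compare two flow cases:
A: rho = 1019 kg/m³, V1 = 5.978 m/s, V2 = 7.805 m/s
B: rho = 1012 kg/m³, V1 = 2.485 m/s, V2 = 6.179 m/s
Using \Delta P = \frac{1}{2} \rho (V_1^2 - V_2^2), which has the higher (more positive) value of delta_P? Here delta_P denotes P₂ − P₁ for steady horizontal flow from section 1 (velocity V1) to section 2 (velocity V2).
delta_P(A) = -12.83 kPa, delta_P(B) = -16.19 kPa. Answer: A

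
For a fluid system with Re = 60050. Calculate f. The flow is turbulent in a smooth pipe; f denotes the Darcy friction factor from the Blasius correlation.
Formula: f = \frac{0.316}{Re^{0.25}}
f = 0.316/60050^0.25 = 0.02019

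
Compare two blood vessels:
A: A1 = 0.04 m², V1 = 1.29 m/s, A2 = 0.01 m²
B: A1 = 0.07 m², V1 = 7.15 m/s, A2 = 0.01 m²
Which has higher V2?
V2(A) = 5.16 m/s, V2(B) = 50.05 m/s. Answer: B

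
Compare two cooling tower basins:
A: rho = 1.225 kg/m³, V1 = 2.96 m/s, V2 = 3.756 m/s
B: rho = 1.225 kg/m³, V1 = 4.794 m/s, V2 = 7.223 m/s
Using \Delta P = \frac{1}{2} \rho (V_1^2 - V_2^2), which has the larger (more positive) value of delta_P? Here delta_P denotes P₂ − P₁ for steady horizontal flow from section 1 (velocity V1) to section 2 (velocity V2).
delta_P(A) = -0.003274 kPa, delta_P(B) = -0.01788 kPa. Answer: A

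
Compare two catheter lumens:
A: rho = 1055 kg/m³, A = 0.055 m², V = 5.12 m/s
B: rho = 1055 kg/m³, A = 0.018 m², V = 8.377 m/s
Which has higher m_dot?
m_dot(A) = 297.1 kg/s, m_dot(B) = 159.1 kg/s. Answer: A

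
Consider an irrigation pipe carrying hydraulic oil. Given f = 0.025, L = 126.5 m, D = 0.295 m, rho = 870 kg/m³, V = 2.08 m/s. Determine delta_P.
Formula: \Delta P = f \frac{L}{D} \frac{\rho V^2}{2}
delta_P = 0.025·(126.5/0.295)·0.5·870·2.08²/1000 = 20.18 kPa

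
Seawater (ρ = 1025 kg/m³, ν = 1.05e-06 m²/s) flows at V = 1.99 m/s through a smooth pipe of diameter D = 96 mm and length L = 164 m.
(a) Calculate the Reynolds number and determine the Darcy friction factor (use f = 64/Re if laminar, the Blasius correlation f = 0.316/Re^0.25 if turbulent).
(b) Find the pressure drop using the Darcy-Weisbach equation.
(a) Re = V·D/ν = 1.99·0.096/1.05e-06 = 181940 → turbulent (Re > 4000); f = 0.316/Re^0.25 = 0.316/181940^0.25 = 0.0153 (Blasius is strictly valid for Re ≲ 1e5; used here as the smooth-pipe estimate the problem specifies)
(b) Darcy-Weisbach: ΔP = f·(L/D)·½ρV²/1000 = 0.0153·(164/0.096)·½·1025·1.99²/1000 = 53.05 kPa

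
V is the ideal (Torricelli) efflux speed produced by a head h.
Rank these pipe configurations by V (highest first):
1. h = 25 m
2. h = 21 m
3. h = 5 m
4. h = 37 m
Case 1: V = 22.15 m/s
Case 2: V = 20.3 m/s
Case 3: V = 9.905 m/s
Case 4: V = 26.94 m/s
Ranking (highest first): 4, 1, 2, 3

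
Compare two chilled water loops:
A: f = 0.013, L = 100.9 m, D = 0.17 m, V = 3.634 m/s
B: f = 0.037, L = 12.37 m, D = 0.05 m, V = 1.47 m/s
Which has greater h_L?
h_L(A) = 5.193 m, h_L(B) = 1.008 m. Answer: A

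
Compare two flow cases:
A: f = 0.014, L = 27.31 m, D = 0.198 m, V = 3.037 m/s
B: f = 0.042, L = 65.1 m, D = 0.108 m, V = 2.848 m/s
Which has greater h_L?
h_L(A) = 0.9078 m, h_L(B) = 10.47 m. Answer: B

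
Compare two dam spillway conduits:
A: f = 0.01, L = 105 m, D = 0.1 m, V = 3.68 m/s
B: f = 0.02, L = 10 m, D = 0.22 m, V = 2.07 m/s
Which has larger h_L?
h_L(A) = 7.247 m, h_L(B) = 0.1985 m. Answer: A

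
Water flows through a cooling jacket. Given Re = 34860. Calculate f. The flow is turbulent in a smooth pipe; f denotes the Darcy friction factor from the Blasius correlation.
Formula: f = \frac{0.316}{Re^{0.25}}
f = 0.316/34860^0.25 = 0.02313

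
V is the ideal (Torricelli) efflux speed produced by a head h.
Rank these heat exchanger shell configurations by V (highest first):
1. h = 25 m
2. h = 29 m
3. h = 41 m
Case 1: V = 22.15 m/s
Case 2: V = 23.85 m/s
Case 3: V = 28.36 m/s
Ranking (highest first): 3, 2, 1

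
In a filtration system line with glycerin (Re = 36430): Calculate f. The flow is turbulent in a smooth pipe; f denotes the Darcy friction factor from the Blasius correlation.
Formula: f = \frac{0.316}{Re^{0.25}}
f = 0.316/36430^0.25 = 0.02287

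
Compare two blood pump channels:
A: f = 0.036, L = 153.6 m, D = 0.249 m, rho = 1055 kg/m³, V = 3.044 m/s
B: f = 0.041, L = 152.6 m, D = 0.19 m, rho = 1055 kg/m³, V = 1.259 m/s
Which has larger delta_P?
delta_P(A) = 108.5 kPa, delta_P(B) = 27.53 kPa. Answer: A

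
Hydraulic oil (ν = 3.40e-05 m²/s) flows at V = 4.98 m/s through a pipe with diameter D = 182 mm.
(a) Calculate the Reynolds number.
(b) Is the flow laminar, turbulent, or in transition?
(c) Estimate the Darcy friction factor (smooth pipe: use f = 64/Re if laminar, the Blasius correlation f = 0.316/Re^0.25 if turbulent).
(a) Re = V·D/ν = 4.98·0.182/3.40e-05 = 26658
(b) Flow regime: turbulent (Re > 4000)
(c) Friction factor: f = 0.316/Re^0.25 = 0.316/26658^0.25 = 0.02473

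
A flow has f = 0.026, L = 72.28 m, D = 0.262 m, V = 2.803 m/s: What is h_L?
Formula: h_L = f \frac{L}{D} \frac{V^2}{2g}
h_L = 0.026·(72.28/0.262)·2.803²/(2·9.81) = 2.872 m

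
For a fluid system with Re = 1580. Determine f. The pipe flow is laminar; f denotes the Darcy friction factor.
Formula: f = \frac{64}{Re}
f = 64/1580 = 0.04051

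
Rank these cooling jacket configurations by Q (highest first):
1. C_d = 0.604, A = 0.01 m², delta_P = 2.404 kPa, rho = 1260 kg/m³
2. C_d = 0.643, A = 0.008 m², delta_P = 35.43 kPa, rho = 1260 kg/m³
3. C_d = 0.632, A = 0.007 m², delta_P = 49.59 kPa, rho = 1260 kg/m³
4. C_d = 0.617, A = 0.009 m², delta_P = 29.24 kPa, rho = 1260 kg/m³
Case 1: Q = 11.8 L/s
Case 2: Q = 38.58 L/s
Case 3: Q = 39.25 L/s
Case 4: Q = 37.83 L/s
Ranking (highest first): 3, 2, 4, 1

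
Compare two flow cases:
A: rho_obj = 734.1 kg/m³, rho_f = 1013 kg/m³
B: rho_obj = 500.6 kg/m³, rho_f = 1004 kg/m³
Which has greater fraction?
fraction(A) = 0.7247, fraction(B) = 0.4986. Answer: A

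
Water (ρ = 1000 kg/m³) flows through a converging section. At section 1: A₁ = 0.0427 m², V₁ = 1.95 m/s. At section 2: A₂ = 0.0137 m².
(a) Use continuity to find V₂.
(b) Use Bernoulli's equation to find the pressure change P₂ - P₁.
(a) Continuity: A₁V₁=A₂V₂ -> V₂=A₁V₁/A₂=0.0427*1.95/0.0137=6.08 m/s
(b) Bernoulli: P₂-P₁=0.5*rho*(V₁^2-V₂^2)/1000=0.5*1000*(1.95^2-6.08^2)/1000=-16.58 kPa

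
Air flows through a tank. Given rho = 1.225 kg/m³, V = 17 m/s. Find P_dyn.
Formula: P_{dyn} = \frac{1}{2} \rho V^2
P_dyn = 0.5·1.225·17²/1000 = 0.177 kPa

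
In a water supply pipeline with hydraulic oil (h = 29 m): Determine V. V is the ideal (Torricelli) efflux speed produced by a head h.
Formula: V = \sqrt{2 g h}
V = √(2·9.81·29) = 23.85 m/s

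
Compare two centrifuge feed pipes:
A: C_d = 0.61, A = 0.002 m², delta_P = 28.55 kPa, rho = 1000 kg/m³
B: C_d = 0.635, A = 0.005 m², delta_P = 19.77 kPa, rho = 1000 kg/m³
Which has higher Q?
Q(A) = 9.219 L/s, Q(B) = 19.96 L/s. Answer: B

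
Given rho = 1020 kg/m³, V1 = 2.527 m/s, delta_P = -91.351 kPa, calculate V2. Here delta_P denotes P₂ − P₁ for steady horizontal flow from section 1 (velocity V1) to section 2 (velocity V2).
Formula: \Delta P = \frac{1}{2} \rho (V_1^2 - V_2^2)
Substituting knowns: -91.351 = 0.5·1020·(2.527² − V2²)/1000
Solving for V2: V2 = √(2.527² − 2·(-91.351·1000)/1020) = 13.62 m/s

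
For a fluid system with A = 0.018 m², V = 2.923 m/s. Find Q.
Formula: Q = A V
Q = 0.018·2.923·1000 = 52.61 L/s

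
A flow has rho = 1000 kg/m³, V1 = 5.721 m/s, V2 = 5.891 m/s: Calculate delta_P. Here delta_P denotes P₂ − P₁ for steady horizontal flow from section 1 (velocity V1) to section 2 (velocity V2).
Formula: \Delta P = \frac{1}{2} \rho (V_1^2 - V_2^2)
delta_P = 0.5·1000·(5.721² − 5.891²)/1000 = -0.987 kPa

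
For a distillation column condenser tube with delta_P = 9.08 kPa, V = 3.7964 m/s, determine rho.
Formula: V = \sqrt{\frac{2 \Delta P}{\rho}}
Substituting knowns: 3.7964 = √(2·(9.08·1000)/rho)
Solving for rho: rho = 2·(9.08·1000)/3.7964² = 1260 kg/m³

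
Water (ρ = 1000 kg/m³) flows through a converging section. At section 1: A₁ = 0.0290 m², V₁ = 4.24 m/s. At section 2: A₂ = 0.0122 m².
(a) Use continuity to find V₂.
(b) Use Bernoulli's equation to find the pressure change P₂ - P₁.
(a) Continuity: A₁V₁=A₂V₂ -> V₂=A₁V₁/A₂=0.0290*4.24/0.0122=10.08 m/s
(b) Bernoulli: P₂-P₁=0.5*rho*(V₁^2-V₂^2)/1000=0.5*1000*(4.24^2-10.08^2)/1000=-41.81 kPa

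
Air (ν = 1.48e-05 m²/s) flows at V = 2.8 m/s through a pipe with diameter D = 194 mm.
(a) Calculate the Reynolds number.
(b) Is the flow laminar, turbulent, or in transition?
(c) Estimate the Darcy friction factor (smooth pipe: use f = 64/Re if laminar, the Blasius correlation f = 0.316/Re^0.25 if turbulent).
(a) Re = V·D/ν = 2.8·0.194/1.48e-05 = 36703
(b) Flow regime: turbulent (Re > 4000)
(c) Friction factor: f = 0.316/Re^0.25 = 0.316/36703^0.25 = 0.02283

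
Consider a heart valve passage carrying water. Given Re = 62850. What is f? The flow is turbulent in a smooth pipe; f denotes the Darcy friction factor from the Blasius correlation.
Formula: f = \frac{0.316}{Re^{0.25}}
f = 0.316/62850^0.25 = 0.01996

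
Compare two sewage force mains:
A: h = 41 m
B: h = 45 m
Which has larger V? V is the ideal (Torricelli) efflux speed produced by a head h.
V(A) = 28.36 m/s, V(B) = 29.71 m/s. Answer: B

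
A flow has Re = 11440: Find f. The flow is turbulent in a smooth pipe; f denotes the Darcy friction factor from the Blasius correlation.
Formula: f = \frac{0.316}{Re^{0.25}}
f = 0.316/11440^0.25 = 0.03055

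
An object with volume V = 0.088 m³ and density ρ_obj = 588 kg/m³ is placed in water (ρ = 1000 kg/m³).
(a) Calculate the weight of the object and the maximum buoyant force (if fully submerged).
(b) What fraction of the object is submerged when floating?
(a) W=rho_obj*g*V=588*9.81*0.088=507.6 N; F_B(max)=rho*g*V=1000*9.81*0.088=863.3 N
(b) Floating fraction=rho_obj/rho=588/1000=0.588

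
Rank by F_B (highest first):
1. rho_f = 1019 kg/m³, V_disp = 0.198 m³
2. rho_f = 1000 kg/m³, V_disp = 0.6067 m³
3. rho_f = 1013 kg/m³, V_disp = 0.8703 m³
Case 1: F_B = 1979 N
Case 2: F_B = 5952 N
Case 3: F_B = 8649 N
Ranking (highest first): 3, 2, 1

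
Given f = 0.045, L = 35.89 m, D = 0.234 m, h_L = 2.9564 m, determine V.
Formula: h_L = f \frac{L}{D} \frac{V^2}{2g}
Substituting knowns: 2.9564 = 0.045·(35.89/0.234)·V²/(2·9.81)
Solving for V: V = √(2.9564·2·9.81/(0.045·(35.89/0.234))) = 2.899 m/s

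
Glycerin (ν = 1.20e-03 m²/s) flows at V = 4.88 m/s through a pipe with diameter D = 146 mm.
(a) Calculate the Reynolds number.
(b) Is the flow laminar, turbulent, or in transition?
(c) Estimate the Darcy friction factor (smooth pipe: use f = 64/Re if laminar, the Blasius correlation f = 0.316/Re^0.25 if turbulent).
(a) Re = V·D/ν = 4.88·0.146/1.20e-03 = 593.73
(b) Flow regime: laminar (Re < 2300)
(c) Friction factor: f = 64/Re = 64/593.73 = 0.1078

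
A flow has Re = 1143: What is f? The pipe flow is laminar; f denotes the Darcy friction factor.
Formula: f = \frac{64}{Re}
f = 64/1143 = 0.05599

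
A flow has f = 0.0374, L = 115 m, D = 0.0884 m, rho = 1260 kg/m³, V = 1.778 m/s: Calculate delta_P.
Formula: \Delta P = f \frac{L}{D} \frac{\rho V^2}{2}
delta_P = 0.0374·(115/0.0884)·0.5·1260·1.778²/1000 = 96.9 kPa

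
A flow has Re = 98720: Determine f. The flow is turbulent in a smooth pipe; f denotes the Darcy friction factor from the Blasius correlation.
Formula: f = \frac{0.316}{Re^{0.25}}
f = 0.316/98720^0.25 = 0.01783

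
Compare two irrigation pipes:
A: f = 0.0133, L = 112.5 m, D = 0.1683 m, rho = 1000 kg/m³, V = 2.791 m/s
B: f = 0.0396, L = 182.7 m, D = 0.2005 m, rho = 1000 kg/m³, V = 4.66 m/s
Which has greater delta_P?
delta_P(A) = 34.63 kPa, delta_P(B) = 391.8 kPa. Answer: B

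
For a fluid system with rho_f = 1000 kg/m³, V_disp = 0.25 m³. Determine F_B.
Formula: F_B = \rho_f g V_{disp}
F_B = 1000·9.81·0.25 = 2452 N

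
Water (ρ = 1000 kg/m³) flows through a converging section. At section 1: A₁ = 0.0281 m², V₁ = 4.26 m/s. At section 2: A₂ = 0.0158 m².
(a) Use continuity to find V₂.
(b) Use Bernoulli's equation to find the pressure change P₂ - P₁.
(a) Continuity: A₁V₁=A₂V₂ -> V₂=A₁V₁/A₂=0.0281*4.26/0.0158=7.58 m/s
(b) Bernoulli: P₂-P₁=0.5*rho*(V₁^2-V₂^2)/1000=0.5*1000*(4.26^2-7.58^2)/1000=-19.65 kPa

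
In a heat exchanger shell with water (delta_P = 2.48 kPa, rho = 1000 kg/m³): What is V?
Formula: V = \sqrt{\frac{2 \Delta P}{\rho}}
V = √(2·(2.48·1000)/1000) = 2.227 m/s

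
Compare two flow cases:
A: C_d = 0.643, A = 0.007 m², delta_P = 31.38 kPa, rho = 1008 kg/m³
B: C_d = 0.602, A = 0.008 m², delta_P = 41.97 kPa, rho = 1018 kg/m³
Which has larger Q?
Q(A) = 35.52 L/s, Q(B) = 43.73 L/s. Answer: B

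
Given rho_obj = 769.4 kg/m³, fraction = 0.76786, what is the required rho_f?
Formula: f_{sub} = \frac{\rho_{obj}}{\rho_f}
Substituting knowns: 0.76786 = 769.4/rho_f
Solving for rho_f: rho_f = 769.4/0.76786 = 1002 kg/m³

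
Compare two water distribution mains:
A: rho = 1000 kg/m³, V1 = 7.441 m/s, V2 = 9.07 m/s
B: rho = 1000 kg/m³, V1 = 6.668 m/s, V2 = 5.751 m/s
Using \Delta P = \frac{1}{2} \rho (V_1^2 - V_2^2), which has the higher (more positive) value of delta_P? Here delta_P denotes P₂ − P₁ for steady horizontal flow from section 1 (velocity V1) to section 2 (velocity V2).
delta_P(A) = -13.45 kPa, delta_P(B) = 5.694 kPa. Answer: B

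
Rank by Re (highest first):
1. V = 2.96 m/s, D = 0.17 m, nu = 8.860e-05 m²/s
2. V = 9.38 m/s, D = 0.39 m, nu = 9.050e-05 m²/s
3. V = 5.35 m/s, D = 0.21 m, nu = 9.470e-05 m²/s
Case 1: Re = 5679
Case 2: Re = 40422
Case 3: Re = 11864
Ranking (highest first): 2, 3, 1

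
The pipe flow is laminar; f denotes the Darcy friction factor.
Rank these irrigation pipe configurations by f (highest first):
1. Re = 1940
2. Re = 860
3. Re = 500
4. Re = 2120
Case 1: f = 0.03299
Case 2: f = 0.07442
Case 3: f = 0.128
Case 4: f = 0.03019
Ranking (highest first): 3, 2, 1, 4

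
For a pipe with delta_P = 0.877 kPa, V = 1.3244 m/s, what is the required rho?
Formula: V = \sqrt{\frac{2 \Delta P}{\rho}}
Substituting knowns: 1.3244 = √(2·(0.877·1000)/rho)
Solving for rho: rho = 2·(0.877·1000)/1.3244² = 1000 kg/m³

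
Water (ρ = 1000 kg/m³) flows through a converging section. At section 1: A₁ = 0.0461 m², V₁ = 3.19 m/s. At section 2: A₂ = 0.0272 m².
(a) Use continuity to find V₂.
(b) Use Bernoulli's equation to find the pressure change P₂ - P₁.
(a) Continuity: A₁V₁=A₂V₂ -> V₂=A₁V₁/A₂=0.0461*3.19/0.0272=5.41 m/s
(b) Bernoulli: P₂-P₁=0.5*rho*(V₁^2-V₂^2)/1000=0.5*1000*(3.19^2-5.41^2)/1000=-9.546 kPa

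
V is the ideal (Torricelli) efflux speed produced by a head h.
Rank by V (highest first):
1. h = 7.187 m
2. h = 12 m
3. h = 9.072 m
Case 1: V = 11.87 m/s
Case 2: V = 15.34 m/s
Case 3: V = 13.34 m/s
Ranking (highest first): 2, 3, 1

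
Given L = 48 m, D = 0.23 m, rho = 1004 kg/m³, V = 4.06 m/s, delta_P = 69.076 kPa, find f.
Formula: \Delta P = f \frac{L}{D} \frac{\rho V^2}{2}
Substituting knowns: 69.076 = f·(48/0.23)·0.5·1004·4.06²/1000
Solving for f: f = (69.076·1000)/((48/0.23)·0.5·1004·4.06²) = 0.04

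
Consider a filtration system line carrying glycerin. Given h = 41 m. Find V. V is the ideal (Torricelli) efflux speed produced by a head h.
Formula: V = \sqrt{2 g h}
V = √(2·9.81·41) = 28.36 m/s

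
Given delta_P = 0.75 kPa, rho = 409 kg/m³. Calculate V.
Formula: V = \sqrt{\frac{2 \Delta P}{\rho}}
V = √(2·(0.75·1000)/409) = 1.915 m/s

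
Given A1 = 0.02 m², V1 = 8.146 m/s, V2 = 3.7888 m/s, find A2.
Formula: V_2 = \frac{A_1 V_1}{A_2}
Substituting knowns: 3.7888 = 0.02·8.146/A2
Solving for A2: A2 = 0.02·8.146/3.7888 = 0.043 m²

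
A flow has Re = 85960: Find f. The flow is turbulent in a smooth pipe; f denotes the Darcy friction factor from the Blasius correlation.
Formula: f = \frac{0.316}{Re^{0.25}}
f = 0.316/85960^0.25 = 0.01845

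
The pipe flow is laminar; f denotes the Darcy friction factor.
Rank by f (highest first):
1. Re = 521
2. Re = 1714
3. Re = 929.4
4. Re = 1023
Case 1: f = 0.1228
Case 2: f = 0.03734
Case 3: f = 0.06886
Case 4: f = 0.06256
Ranking (highest first): 1, 3, 4, 2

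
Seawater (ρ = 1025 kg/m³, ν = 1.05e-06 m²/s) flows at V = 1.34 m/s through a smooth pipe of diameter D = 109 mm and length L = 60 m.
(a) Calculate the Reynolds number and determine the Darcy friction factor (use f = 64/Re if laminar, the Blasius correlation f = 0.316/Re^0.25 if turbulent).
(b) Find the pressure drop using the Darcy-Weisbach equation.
(a) Re = V·D/ν = 1.34·0.109/1.05e-06 = 139100 → turbulent (Re > 4000); f = 0.316/Re^0.25 = 0.316/139100^0.25 = 0.016363 (Blasius is strictly valid for Re ≲ 1e5; used here as the smooth-pipe estimate the problem specifies)
(b) Darcy-Weisbach: ΔP = f·(L/D)·½ρV²/1000 = 0.016363·(60/0.109)·½·1025·1.34²/1000 = 8.289 kPa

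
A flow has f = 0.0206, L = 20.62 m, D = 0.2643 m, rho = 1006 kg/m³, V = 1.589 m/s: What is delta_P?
Formula: \Delta P = f \frac{L}{D} \frac{\rho V^2}{2}
delta_P = 0.0206·(20.62/0.2643)·0.5·1006·1.589²/1000 = 2.041 kPa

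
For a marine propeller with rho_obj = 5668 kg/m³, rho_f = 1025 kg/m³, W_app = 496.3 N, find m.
Formula: W_{app} = mg\left(1 - \frac{\rho_f}{\rho_{obj}}\right)
Substituting knowns: 496.3 = m·9.81·(1 − 1025/5668)
Solving for m: m = 496.3/(9.81·(1 − 1025/5668)) = 61.76 kg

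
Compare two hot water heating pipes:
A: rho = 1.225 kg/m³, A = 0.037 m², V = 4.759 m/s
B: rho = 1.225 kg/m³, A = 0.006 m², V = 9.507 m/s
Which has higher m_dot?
m_dot(A) = 0.2157 kg/s, m_dot(B) = 0.06988 kg/s. Answer: A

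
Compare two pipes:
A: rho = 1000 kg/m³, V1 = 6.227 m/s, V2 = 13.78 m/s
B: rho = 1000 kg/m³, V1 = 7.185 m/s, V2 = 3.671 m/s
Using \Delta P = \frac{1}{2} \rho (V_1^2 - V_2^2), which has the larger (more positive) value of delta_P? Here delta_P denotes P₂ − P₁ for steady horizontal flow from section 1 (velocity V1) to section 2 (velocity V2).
delta_P(A) = -75.56 kPa, delta_P(B) = 19.07 kPa. Answer: B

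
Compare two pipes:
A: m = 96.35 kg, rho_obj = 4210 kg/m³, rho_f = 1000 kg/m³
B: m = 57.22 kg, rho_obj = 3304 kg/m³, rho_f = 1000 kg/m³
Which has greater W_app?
W_app(A) = 720.7 N, W_app(B) = 391.4 N. Answer: A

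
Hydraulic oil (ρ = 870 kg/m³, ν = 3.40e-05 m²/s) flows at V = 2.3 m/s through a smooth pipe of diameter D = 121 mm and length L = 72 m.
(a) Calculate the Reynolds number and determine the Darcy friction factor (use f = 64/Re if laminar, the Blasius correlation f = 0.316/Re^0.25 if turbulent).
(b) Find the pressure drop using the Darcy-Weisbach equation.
(a) Re = V·D/ν = 2.3·0.121/3.40e-05 = 8185.3 → turbulent (Re > 4000); f = 0.316/Re^0.25 = 0.316/8185.3^0.25 = 0.033222
(b) Darcy-Weisbach: ΔP = f·(L/D)·½ρV²/1000 = 0.033222·(72/0.121)·½·870·2.3²/1000 = 45.49 kPa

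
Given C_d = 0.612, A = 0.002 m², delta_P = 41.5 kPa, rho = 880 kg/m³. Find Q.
Formula: Q = C_d A \sqrt{\frac{2 \Delta P}{\rho}}
Q = 0.612·0.002·√(2·(41.5·1000)/880)·1000 = 11.89 L/s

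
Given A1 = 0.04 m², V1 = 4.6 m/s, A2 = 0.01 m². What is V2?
Formula: V_2 = \frac{A_1 V_1}{A_2}
V2 = 0.04·4.6/0.01 = 18.4 m/s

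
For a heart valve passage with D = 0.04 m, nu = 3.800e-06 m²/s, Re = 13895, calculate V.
Formula: Re = \frac{V D}{\nu}
Substituting knowns: 13895 = V·0.04/3.800e-06
Solving for V: V = 13895·3.800e-06/0.04 = 1.32 m/s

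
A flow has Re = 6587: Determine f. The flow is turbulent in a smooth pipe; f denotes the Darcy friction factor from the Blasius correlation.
Formula: f = \frac{0.316}{Re^{0.25}}
f = 0.316/6587^0.25 = 0.03508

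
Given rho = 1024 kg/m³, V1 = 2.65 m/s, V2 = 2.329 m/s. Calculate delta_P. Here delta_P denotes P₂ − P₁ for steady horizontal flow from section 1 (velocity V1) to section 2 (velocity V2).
Formula: \Delta P = \frac{1}{2} \rho (V_1^2 - V_2^2)
delta_P = 0.5·1024·(2.65² − 2.329²)/1000 = 0.8183 kPa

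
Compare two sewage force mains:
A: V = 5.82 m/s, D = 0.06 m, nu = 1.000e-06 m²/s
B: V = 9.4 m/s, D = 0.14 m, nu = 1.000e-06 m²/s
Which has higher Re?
Re(A) = 349200, Re(B) = 1.316e+06. Answer: B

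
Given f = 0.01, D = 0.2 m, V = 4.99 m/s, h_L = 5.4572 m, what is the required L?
Formula: h_L = f \frac{L}{D} \frac{V^2}{2g}
Substituting knowns: 5.4572 = 0.01·(L/0.2)·4.99²/(2·9.81)
Solving for L: L = 5.4572·2·9.81·0.2/(0.01·4.99²) = 86 m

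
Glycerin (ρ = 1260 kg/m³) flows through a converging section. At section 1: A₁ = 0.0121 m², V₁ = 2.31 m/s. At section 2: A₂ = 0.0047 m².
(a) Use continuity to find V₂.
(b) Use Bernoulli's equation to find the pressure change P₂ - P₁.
(a) Continuity: A₁V₁=A₂V₂ -> V₂=A₁V₁/A₂=0.0121*2.31/0.0047=5.95 m/s
(b) Bernoulli: P₂-P₁=0.5*rho*(V₁^2-V₂^2)/1000=0.5*1260*(2.31^2-5.95^2)/1000=-18.94 kPa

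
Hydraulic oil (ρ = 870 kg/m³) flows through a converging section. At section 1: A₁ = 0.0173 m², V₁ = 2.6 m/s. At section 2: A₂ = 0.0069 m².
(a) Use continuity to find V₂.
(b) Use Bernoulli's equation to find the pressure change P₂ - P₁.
(a) Continuity: A₁V₁=A₂V₂ -> V₂=A₁V₁/A₂=0.0173*2.6/0.0069=6.52 m/s
(b) Bernoulli: P₂-P₁=0.5*rho*(V₁^2-V₂^2)/1000=0.5*870*(2.6^2-6.52^2)/1000=-15.55 kPa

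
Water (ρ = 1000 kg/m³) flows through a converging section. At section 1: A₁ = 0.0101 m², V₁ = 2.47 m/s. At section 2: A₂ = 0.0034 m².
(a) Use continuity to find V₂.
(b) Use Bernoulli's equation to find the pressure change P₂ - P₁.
(a) Continuity: A₁V₁=A₂V₂ -> V₂=A₁V₁/A₂=0.0101*2.47/0.0034=7.34 m/s
(b) Bernoulli: P₂-P₁=0.5*rho*(V₁^2-V₂^2)/1000=0.5*1000*(2.47^2-7.34^2)/1000=-23.89 kPa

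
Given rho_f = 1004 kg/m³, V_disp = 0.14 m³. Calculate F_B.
Formula: F_B = \rho_f g V_{disp}
F_B = 1004·9.81·0.14 = 1379 N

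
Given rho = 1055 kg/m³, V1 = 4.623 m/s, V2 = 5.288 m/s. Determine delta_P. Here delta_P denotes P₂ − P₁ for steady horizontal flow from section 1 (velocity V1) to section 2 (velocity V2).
Formula: \Delta P = \frac{1}{2} \rho (V_1^2 - V_2^2)
delta_P = 0.5·1055·(4.623² − 5.288²)/1000 = -3.477 kPa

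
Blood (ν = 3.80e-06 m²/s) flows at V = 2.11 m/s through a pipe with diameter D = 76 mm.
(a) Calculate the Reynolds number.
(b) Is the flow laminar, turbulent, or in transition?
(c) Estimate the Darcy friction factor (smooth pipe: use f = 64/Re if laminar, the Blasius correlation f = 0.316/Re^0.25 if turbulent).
(a) Re = V·D/ν = 2.11·0.076/3.80e-06 = 42200
(b) Flow regime: turbulent (Re > 4000)
(c) Friction factor: f = 0.316/Re^0.25 = 0.316/42200^0.25 = 0.02205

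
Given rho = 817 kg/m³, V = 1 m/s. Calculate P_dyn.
Formula: P_{dyn} = \frac{1}{2} \rho V^2
P_dyn = 0.5·817·1²/1000 = 0.4085 kPa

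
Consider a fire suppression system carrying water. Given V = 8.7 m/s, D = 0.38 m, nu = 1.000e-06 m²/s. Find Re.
Formula: Re = \frac{V D}{\nu}
Re = 8.7·0.38/1.000e-06 = 3.306e+06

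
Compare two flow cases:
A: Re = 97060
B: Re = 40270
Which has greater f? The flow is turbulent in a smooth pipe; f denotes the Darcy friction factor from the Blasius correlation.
f(A) = 0.0179, f(B) = 0.02231. Answer: B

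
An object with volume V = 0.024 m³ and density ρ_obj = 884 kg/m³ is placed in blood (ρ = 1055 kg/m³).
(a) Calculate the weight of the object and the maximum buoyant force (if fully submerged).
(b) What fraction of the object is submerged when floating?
(a) W=rho_obj*g*V=884*9.81*0.024=208.1 N; F_B(max)=rho*g*V=1055*9.81*0.024=248.4 N
(b) Floating fraction=rho_obj/rho=884/1055=0.838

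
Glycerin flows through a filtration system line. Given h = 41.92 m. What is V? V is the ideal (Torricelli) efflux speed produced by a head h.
Formula: V = \sqrt{2 g h}
V = √(2·9.81·41.92) = 28.68 m/s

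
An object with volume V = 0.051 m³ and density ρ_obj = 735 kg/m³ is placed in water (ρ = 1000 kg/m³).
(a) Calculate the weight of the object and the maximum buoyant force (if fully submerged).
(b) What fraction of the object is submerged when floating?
(a) W=rho_obj*g*V=735*9.81*0.051=367.7 N; F_B(max)=rho*g*V=1000*9.81*0.051=500.3 N
(b) Floating fraction=rho_obj/rho=735/1000=0.735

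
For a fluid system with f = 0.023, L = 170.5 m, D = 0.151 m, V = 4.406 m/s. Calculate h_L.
Formula: h_L = f \frac{L}{D} \frac{V^2}{2g}
h_L = 0.023·(170.5/0.151)·4.406²/(2·9.81) = 25.7 m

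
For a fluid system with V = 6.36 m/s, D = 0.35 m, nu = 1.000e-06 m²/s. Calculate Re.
Formula: Re = \frac{V D}{\nu}
Re = 6.36·0.35/1.000e-06 = 2.226e+06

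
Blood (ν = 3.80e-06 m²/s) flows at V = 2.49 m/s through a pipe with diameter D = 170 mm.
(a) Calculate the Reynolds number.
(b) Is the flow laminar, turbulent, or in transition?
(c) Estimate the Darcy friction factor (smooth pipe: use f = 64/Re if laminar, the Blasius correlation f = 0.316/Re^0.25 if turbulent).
(a) Re = V·D/ν = 2.49·0.17/3.80e-06 = 111390
(b) Flow regime: turbulent (Re > 4000)
(c) Friction factor: f = 0.316/Re^0.25 = 0.316/111390^0.25 = 0.0173 (Blasius is strictly valid for Re ≲ 1e5; used here as the smooth-pipe estimate the problem specifies)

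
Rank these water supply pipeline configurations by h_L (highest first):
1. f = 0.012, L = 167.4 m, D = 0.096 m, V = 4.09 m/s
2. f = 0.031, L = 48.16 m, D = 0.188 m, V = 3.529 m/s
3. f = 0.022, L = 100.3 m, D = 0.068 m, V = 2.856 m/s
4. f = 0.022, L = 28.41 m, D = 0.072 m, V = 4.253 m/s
Case 1: h_L = 17.84 m
Case 2: h_L = 5.041 m
Case 3: h_L = 13.49 m
Case 4: h_L = 8.003 m
Ranking (highest first): 1, 3, 4, 2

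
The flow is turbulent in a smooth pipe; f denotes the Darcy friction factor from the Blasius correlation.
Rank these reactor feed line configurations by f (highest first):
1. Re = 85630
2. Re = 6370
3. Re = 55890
Case 1: f = 0.01847
Case 2: f = 0.03537
Case 3: f = 0.02055
Ranking (highest first): 2, 3, 1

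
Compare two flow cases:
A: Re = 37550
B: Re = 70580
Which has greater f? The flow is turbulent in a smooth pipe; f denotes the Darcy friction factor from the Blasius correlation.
f(A) = 0.0227, f(B) = 0.01939. Answer: A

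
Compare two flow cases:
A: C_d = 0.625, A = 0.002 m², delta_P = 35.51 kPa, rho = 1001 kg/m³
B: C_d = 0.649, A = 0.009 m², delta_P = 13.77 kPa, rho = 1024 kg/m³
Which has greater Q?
Q(A) = 10.53 L/s, Q(B) = 30.29 L/s. Answer: B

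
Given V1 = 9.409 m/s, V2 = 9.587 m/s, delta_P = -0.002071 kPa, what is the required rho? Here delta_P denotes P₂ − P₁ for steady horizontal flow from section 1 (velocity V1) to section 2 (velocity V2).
Formula: \Delta P = \frac{1}{2} \rho (V_1^2 - V_2^2)
Substituting knowns: -0.002071 = 0.5·rho·(9.409² − 9.587²)/1000
Solving for rho: rho = 2·(-0.002071·1000)/(9.409² − 9.587²) = 1.225 kg/m³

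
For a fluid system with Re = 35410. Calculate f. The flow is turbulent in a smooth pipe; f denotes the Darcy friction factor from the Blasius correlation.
Formula: f = \frac{0.316}{Re^{0.25}}
f = 0.316/35410^0.25 = 0.02304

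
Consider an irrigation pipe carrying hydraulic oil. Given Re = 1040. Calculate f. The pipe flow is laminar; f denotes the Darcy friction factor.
Formula: f = \frac{64}{Re}
f = 64/1040 = 0.06154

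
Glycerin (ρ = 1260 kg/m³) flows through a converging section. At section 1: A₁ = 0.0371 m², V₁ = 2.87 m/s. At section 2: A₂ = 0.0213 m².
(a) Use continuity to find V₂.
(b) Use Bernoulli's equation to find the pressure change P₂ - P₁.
(a) Continuity: A₁V₁=A₂V₂ -> V₂=A₁V₁/A₂=0.0371*2.87/0.0213=5.00 m/s
(b) Bernoulli: P₂-P₁=0.5*rho*(V₁^2-V₂^2)/1000=0.5*1260*(2.87^2-5.00^2)/1000=-10.56 kPa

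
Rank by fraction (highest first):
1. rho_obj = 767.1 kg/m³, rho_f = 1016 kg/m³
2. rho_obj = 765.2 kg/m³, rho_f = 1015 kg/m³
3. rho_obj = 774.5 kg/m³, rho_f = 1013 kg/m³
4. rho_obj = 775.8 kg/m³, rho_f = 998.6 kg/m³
Case 1: fraction = 0.755
Case 2: fraction = 0.7539
Case 3: fraction = 0.7646
Case 4: fraction = 0.7769
Ranking (highest first): 4, 3, 1, 2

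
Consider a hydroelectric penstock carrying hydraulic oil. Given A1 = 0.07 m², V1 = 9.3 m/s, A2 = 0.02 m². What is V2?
Formula: V_2 = \frac{A_1 V_1}{A_2}
V2 = 0.07·9.3/0.02 = 32.55 m/s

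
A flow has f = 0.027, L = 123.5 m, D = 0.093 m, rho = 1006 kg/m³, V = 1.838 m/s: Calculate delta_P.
Formula: \Delta P = f \frac{L}{D} \frac{\rho V^2}{2}
delta_P = 0.027·(123.5/0.093)·0.5·1006·1.838²/1000 = 60.93 kPa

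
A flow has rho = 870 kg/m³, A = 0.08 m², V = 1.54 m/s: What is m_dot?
Formula: \dot{m} = \rho A V
m_dot = 870·0.08·1.54 = 107.2 kg/s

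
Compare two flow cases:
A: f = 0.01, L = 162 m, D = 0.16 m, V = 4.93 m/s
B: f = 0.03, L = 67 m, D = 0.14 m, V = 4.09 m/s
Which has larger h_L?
h_L(A) = 12.54 m, h_L(B) = 12.24 m. Answer: A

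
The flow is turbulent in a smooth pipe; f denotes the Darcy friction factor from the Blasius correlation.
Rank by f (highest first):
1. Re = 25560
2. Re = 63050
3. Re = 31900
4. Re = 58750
Case 1: f = 0.02499
Case 2: f = 0.01994
Case 3: f = 0.02365
Case 4: f = 0.0203
Ranking (highest first): 1, 3, 4, 2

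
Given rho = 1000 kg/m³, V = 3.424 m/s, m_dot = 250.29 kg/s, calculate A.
Formula: \dot{m} = \rho A V
Substituting knowns: 250.29 = 1000·A·3.424
Solving for A: A = 250.29/(1000·3.424) = 0.0731 m²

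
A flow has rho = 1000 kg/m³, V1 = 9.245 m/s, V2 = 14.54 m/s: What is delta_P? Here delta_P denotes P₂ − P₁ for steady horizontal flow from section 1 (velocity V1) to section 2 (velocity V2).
Formula: \Delta P = \frac{1}{2} \rho (V_1^2 - V_2^2)
delta_P = 0.5·1000·(9.245² − 14.54²)/1000 = -62.97 kPa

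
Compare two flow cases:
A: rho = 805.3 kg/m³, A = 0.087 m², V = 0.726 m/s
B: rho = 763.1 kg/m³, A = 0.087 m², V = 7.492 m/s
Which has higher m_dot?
m_dot(A) = 50.86 kg/s, m_dot(B) = 497.4 kg/s. Answer: B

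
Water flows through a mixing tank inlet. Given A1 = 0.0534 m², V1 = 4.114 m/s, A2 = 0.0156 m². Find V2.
Formula: V_2 = \frac{A_1 V_1}{A_2}
V2 = 0.0534·4.114/0.0156 = 14.08 m/s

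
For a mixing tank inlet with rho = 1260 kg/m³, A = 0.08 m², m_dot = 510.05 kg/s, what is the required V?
Formula: \dot{m} = \rho A V
Substituting knowns: 510.05 = 1260·0.08·V
Solving for V: V = 510.05/(1260·0.08) = 5.06 m/s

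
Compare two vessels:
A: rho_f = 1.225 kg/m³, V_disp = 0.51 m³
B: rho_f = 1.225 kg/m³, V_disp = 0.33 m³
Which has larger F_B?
F_B(A) = 6.129 N, F_B(B) = 3.966 N. Answer: A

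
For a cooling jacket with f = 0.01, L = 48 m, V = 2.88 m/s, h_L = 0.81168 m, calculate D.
Formula: h_L = f \frac{L}{D} \frac{V^2}{2g}
Substituting knowns: 0.81168 = 0.01·(48/D)·2.88²/(2·9.81)
Solving for D: D = 0.01·48·2.88²/(2·9.81·0.81168) = 0.25 m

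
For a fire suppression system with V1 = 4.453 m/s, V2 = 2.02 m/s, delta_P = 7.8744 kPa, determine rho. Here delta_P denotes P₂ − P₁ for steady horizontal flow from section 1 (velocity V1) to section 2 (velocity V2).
Formula: \Delta P = \frac{1}{2} \rho (V_1^2 - V_2^2)
Substituting knowns: 7.8744 = 0.5·rho·(4.453² − 2.02²)/1000
Solving for rho: rho = 2·(7.8744·1000)/(4.453² − 2.02²) = 1000 kg/m³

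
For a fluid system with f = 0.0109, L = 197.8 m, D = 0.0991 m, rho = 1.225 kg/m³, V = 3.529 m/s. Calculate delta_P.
Formula: \Delta P = f \frac{L}{D} \frac{\rho V^2}{2}
delta_P = 0.0109·(197.8/0.0991)·0.5·1.225·3.529²/1000 = 0.166 kPa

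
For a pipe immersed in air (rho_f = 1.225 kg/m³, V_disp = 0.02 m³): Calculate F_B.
Formula: F_B = \rho_f g V_{disp}
F_B = 1.225·9.81·0.02 = 0.2403 N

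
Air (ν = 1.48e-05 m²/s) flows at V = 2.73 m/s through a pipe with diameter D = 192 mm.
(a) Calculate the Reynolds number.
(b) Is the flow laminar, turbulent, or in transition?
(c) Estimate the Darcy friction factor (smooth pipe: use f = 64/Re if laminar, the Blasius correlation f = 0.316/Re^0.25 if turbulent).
(a) Re = V·D/ν = 2.73·0.192/1.48e-05 = 35416
(b) Flow regime: turbulent (Re > 4000)
(c) Friction factor: f = 0.316/Re^0.25 = 0.316/35416^0.25 = 0.02303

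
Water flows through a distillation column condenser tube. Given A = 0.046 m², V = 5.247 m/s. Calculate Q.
Formula: Q = A V
Q = 0.046·5.247·1000 = 241.4 L/s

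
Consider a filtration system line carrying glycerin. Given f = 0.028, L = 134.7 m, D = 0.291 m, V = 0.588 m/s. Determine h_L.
Formula: h_L = f \frac{L}{D} \frac{V^2}{2g}
h_L = 0.028·(134.7/0.291)·0.588²/(2·9.81) = 0.2284 m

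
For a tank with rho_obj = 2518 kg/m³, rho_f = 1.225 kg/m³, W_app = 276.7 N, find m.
Formula: W_{app} = mg\left(1 - \frac{\rho_f}{\rho_{obj}}\right)
Substituting knowns: 276.7 = m·9.81·(1 − 1.225/2518)
Solving for m: m = 276.7/(9.81·(1 − 1.225/2518)) = 28.22 kg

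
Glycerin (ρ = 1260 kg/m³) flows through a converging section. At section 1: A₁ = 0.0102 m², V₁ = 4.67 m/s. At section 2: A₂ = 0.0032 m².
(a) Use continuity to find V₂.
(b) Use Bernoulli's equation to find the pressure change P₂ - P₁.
(a) Continuity: A₁V₁=A₂V₂ -> V₂=A₁V₁/A₂=0.0102*4.67/0.0032=14.89 m/s
(b) Bernoulli: P₂-P₁=0.5*rho*(V₁^2-V₂^2)/1000=0.5*1260*(4.67^2-14.89^2)/1000=-125.9 kPa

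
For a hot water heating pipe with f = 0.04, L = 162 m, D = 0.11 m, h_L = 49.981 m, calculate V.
Formula: h_L = f \frac{L}{D} \frac{V^2}{2g}
Substituting knowns: 49.981 = 0.04·(162/0.11)·V²/(2·9.81)
Solving for V: V = √(49.981·2·9.81/(0.04·(162/0.11))) = 4.08 m/s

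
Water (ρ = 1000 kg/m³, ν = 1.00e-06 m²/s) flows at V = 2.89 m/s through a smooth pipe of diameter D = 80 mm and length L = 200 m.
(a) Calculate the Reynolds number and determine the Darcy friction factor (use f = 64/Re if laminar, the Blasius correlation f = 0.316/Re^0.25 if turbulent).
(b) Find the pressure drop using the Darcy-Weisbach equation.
(a) Re = V·D/ν = 2.89·0.08/1.00e-06 = 231200 → turbulent (Re > 4000); f = 0.316/Re^0.25 = 0.316/231200^0.25 = 0.014411 (Blasius is strictly valid for Re ≲ 1e5; used here as the smooth-pipe estimate the problem specifies)
(b) Darcy-Weisbach: ΔP = f·(L/D)·½ρV²/1000 = 0.014411·(200/0.080)·½·1000·2.89²/1000 = 150.5 kPa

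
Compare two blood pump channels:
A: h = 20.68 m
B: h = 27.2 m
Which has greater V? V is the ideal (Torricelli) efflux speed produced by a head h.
V(A) = 20.14 m/s, V(B) = 23.1 m/s. Answer: B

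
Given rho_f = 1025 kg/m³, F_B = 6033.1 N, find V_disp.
Formula: F_B = \rho_f g V_{disp}
Substituting knowns: 6033.1 = 1025·9.81·V_disp
Solving for V_disp: V_disp = 6033.1/(1025·9.81) = 0.6 m³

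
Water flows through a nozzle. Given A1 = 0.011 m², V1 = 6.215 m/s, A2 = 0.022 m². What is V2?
Formula: V_2 = \frac{A_1 V_1}{A_2}
V2 = 0.011·6.215/0.022 = 3.107 m/s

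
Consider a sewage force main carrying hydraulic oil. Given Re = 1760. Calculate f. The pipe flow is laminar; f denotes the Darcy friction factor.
Formula: f = \frac{64}{Re}
f = 64/1760 = 0.03636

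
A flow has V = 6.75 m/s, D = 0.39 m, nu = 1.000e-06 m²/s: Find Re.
Formula: Re = \frac{V D}{\nu}
Re = 6.75·0.39/1.000e-06 = 2.633e+06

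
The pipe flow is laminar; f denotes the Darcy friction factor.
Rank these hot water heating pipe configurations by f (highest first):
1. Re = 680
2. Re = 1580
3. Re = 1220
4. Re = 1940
Case 1: f = 0.09412
Case 2: f = 0.04051
Case 3: f = 0.05246
Case 4: f = 0.03299
Ranking (highest first): 1, 3, 2, 4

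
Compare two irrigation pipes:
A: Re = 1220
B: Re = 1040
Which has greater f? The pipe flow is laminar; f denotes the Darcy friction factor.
f(A) = 0.05246, f(B) = 0.06154. Answer: B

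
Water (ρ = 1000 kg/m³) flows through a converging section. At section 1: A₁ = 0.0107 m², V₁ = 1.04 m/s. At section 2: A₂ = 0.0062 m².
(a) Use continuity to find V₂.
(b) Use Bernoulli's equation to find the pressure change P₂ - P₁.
(a) Continuity: A₁V₁=A₂V₂ -> V₂=A₁V₁/A₂=0.0107*1.04/0.0062=1.79 m/s
(b) Bernoulli: P₂-P₁=0.5*rho*(V₁^2-V₂^2)/1000=0.5*1000*(1.04^2-1.79^2)/1000=-1.061 kPa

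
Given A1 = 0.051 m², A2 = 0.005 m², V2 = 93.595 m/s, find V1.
Formula: V_2 = \frac{A_1 V_1}{A_2}
Substituting knowns: 93.595 = 0.051·V1/0.005
Solving for V1: V1 = 93.595·0.005/0.051 = 9.176 m/s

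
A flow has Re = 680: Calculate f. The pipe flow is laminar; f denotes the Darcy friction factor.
Formula: f = \frac{64}{Re}
f = 64/680 = 0.09412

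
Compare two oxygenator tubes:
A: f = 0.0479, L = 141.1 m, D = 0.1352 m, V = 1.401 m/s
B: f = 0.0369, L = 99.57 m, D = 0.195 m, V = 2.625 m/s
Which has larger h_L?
h_L(A) = 5.001 m, h_L(B) = 6.617 m. Answer: B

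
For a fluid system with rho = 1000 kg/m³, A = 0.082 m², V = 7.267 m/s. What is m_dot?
Formula: \dot{m} = \rho A V
m_dot = 1000·0.082·7.267 = 595.9 kg/s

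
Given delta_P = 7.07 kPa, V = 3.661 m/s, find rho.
Formula: V = \sqrt{\frac{2 \Delta P}{\rho}}
Substituting knowns: 3.661 = √(2·(7.07·1000)/rho)
Solving for rho: rho = 2·(7.07·1000)/3.661² = 1055 kg/m³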